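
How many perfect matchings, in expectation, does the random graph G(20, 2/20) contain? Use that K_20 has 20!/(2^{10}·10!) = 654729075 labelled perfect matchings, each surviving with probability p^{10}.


K_20 has 20!/(2^{10}·10!) = 654729075 labelled perfect matchings.
For each such perfect matching H, let X_H = 1 if all 10 edges of H are present in G. Then P[X_H = 1] = p^{10} = (1/10)^{10} = 1/10000000000.
By linearity of expectation: E[X] = Σ_H E[X_H] = 654729075 · p^{10} = 654729075 · 1/10000000000 = 26189163/400000000.
Numerically: E[X] ≈ 0.0654729.

E[X] = 654729075 · (1/10)^{10} = 26189163/400000000 ≈ 0.0654729.


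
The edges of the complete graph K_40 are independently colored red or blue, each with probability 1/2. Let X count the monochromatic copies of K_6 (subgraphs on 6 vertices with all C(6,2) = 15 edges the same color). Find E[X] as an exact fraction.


Let X = Σ_S X_S over the C(40, 6) = 3838380 subsets S of size 6, where X_S = 1 if the K_6 on S is monochromatic.
For a fixed S, the K_6 on S has C(6, 2) = 15 edges. P[all 15 edges red] = (1/2)^15, and likewise for blue, so P[monochromatic] = 2·(1/2)^15 = 2^{1 − 15} = 1/16384.
Summing: E[X] = C(40, 6) · 2^{1 − 15} = 3838380 · 1/16384 = 959595/4096.
Numerically: E[X] ≈ 234.276123.

E[X] = C(40,6)·2^(1−C(6,2)) = 959595/4096 ≈ 234.276123.


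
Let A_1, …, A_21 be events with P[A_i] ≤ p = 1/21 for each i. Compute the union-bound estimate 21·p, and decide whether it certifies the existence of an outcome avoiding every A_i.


Union bound: P[∪_{i=1}^{21} A_i] ≤ Σ_i P[A_i] ≤ 21·p = 21·(1/21) = 1.
Numerically: 1 ≈ 1.00000.
Is 1 < 1? NO.
Since the bound 1 is ≥ 1, the union bound is uninformative here; it does NOT by itself certify existence.

21·p = 1 ≈ 1.00000; existence NOT certified by the union bound.


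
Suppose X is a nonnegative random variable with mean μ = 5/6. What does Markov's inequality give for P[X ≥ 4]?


μ = E[X] = 5/6, a = 4.
Markov: P[X ≥ 4] ≤ μ/a = (5/6)/4 = 5/24.
Numerically: ≈ 0.208333.
(Since a = 4 > μ = 0.833333, the bound 5/24 is < 1 and informative.)

P[X ≥ 4] ≤ 5/24 ≈ 0.208333.


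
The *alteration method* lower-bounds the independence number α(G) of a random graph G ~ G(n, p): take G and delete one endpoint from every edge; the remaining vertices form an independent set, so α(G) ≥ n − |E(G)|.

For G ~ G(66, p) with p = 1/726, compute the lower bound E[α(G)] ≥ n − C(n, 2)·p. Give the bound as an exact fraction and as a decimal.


E[|E(G)|] = C(66, 2)·p = 2145 · (1/726) = 65/22.
E[α(G)] ≥ n − E[|E(G)|] = 66 − 65/22 = 1387/22.
Numerically: ≈ 63.045.
(This is only a lower bound; the true E[α(G)] may be larger.)

E[α(G)] ≥ 1387/22 ≈ 63.045.


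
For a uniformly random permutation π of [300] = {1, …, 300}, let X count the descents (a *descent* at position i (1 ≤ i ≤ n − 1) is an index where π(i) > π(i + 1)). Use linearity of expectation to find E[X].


Write X = Σ X_I over i = 1, …, 299, with X_I the indicator of one descent.
There are 299 indicators.
For each fixed i, the pair (π(i), π(i+1)) is a uniformly random ordered pair of distinct values from {1, …, 300}; by symmetry P[π(i) > π(i+1)] = 1/2.
By linearity: E[X] = 299 · (1/2) = (300 − 1) · (1/2) = 299/2 ≈ 149.5000.

E[X] = 299/2 = 149.5000.


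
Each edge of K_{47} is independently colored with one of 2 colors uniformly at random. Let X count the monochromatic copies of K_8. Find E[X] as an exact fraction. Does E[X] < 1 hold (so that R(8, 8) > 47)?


E[X] = C(47, 8) · 2^{1 − 28} = 314457495 · 2^{−27} = 314457495/134217728.
As a reduced fraction: E[X] = 314457495/134217728 ≈ 2.343.
Is E[X] < 1? NO.
Since E[X] ≥ 1, the first-moment bound is inconclusive at n = 47; it does NOT by itself certify R(8, 8) > 47.

E[X] = 314457495/134217728 ≈ 2.343; E[X] ≥ 1; first-moment method inconclusive here.


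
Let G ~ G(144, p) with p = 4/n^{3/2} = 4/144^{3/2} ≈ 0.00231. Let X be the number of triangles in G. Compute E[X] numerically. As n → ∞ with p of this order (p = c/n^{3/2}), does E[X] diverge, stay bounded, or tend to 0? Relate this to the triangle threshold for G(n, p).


Number of potential triangles: C(144, 3) = 487344.
Each occurs with probability p³ ≈ (0.00231)³ ≈ 1.24036e-08.
By linearity: E[X] = C(144, 3)·p³ ≈ 487344 · 1.24036e-08 ≈ 0.006.
Since α = 3/2 > 1, p = c/n^{3/2} = o(1/n) is below the triangle threshold p ~ 1/n. Asymptotically E[X] ~ (c³/6)·n^{3(1−α)} = (4³/6)·n^{-1.5} → 0, so by Markov's inequality G has no triangles w.h.p.

E[X] ≈ 0.006; in regime p = Θ(1/n^{3/2}) E[X] tends to 0 (below the triangle threshold p ~ 1/n).


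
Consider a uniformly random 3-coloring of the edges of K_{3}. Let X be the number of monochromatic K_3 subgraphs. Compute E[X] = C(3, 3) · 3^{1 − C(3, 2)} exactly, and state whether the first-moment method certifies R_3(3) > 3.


E[X] = C(3, 3) · 3^{1 − 3} = 1 · 3^{−2} = 1/9.
As a reduced fraction: E[X] = 1/9 ≈ 0.111111.
Is E[X] < 1? YES.
Since E[X] < 1, there exists a 3-coloring of K_{3} with no monochromatic K_3; hence R_3(3) > 3.

E[X] = 1/9 ≈ 0.111111; E[X] < 1, so R_3(3) > 3.


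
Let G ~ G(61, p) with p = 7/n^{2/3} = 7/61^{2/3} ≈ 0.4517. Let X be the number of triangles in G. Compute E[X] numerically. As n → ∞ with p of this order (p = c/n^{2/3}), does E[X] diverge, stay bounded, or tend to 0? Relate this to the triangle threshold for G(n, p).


Number of potential triangles: C(61, 3) = 35990.
Each occurs with probability p³ ≈ (0.4517)³ ≈ 9.217952e-02.
By linearity: E[X] = C(61, 3)·p³ ≈ 35990 · 9.217952e-02 ≈ 3317.5410.
Since α = 2/3 < 1, p = c/n^{2/3} ≫ 1/n is above the triangle threshold p ~ 1/n. Asymptotically E[X] ~ (c³/6)·n^{3(1−α)} = (7³/6)·n^{1} → ∞; triangles are abundant w.h.p.

E[X] ≈ 3317.5410; in regime p = Θ(1/n^{2/3}) E[X] diverges (above the triangle threshold p ~ 1/n).


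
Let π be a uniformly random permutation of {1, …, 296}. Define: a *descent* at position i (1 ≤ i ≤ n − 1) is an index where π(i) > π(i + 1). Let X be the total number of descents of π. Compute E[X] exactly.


Write X = Σ X_I over i = 1, …, 295, with X_I the indicator of one descent.
There are 295 indicators.
For each fixed i, the pair (π(i), π(i+1)) is a uniformly random ordered pair of distinct values from {1, …, 296}; by symmetry P[π(i) > π(i+1)] = 1/2.
By linearity: E[X] = 295 · (1/2) = (296 − 1) · (1/2) = 295/2 ≈ 147.500.

E[X] = 295/2 = 147.500.


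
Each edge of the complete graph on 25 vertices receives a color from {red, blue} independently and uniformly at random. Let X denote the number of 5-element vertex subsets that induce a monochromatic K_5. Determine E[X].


Let X = Σ_S X_S over the C(25, 5) = 53130 subsets S of size 5, where X_S = 1 if the K_5 on S is monochromatic.
For a fixed S, the K_5 on S has C(5, 2) = 10 edges. P[all 10 edges red] = (1/2)^10, and likewise for blue, so P[monochromatic] = 2·(1/2)^10 = 2^{1 − 10} = 1/512.
By linearity: E[X] = C(25, 5) · 2^{1 − 10} = 53130 · 1/512 = 26565/256.
Numerically: E[X] ≈ 103.7695.

E[X] = C(25,5)·2^(1−C(5,2)) = 26565/256 ≈ 103.7695.


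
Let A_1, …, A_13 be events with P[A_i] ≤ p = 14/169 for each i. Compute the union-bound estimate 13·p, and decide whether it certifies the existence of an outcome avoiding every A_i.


Union bound: P[∪_{i=1}^{13} A_i] ≤ Σ_i P[A_i] ≤ 13·p = 13·(14/169) = 14/13.
Numerically: 14/13 ≈ 1.076923.
Is 14/13 < 1? NO.
Since the bound 14/13 is ≥ 1, the union bound is uninformative here; it does NOT by itself certify existence.

13·p = 14/13 ≈ 1.076923; existence NOT certified by the union bound.


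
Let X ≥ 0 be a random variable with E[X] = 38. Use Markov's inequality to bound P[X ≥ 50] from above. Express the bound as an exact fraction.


μ = E[X] = 38, a = 50.
Markov: P[X ≥ 50] ≤ μ/a = (38)/50 = 19/25.
Numerically: ≈ 0.76000.
(Since a = 50 > μ = 38.00000, the bound 19/25 is < 1 and informative.)

P[X ≥ 50] ≤ 19/25 ≈ 0.76000.


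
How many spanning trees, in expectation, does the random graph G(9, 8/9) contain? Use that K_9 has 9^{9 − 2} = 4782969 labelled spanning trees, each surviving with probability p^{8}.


K_9 has 9^{9 − 2} = 4782969 labelled spanning trees.
For each such spanning tree H, let X_H = 1 if all 8 edges of H are present in G. Then P[X_H = 1] = p^{8} = (8/9)^{8} = 16777216/43046721.
By linearity: E[X] = Σ_H E[X_H] = 4782969 · p^{8} = 4782969 · 16777216/43046721 = 16777216/9.
Numerically: E[X] ≈ 1.86e+06.

E[X] = 4782969 · (8/9)^{8} = 16777216/9 ≈ 1.86e+06.


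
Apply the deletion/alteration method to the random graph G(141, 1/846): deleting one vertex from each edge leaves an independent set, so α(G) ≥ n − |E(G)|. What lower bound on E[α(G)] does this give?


E[|E(G)|] = C(141, 2)·p = 9870 · (1/846) = 35/3.
E[α(G)] ≥ n − E[|E(G)|] = 141 − 35/3 = 388/3.
Numerically: ≈ 129.33333.
(This is only a lower bound; the true E[α(G)] may be larger.)

E[α(G)] ≥ 388/3 ≈ 129.33333.


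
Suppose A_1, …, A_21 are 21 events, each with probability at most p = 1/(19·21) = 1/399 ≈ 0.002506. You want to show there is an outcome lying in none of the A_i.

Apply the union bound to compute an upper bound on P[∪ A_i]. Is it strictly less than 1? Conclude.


Union bound: P[∪_{i=1}^{21} A_i] ≤ Σ_i P[A_i] ≤ 21·p = 21·(1/399) = 1/19.
Numerically: 1/19 ≈ 0.052632.
Is 1/19 < 1? YES.
Since P[∪ A_i] ≤ 1/19 < 1, the complement has P[∩ A_i^c] ≥ 1 − 1/19 = 18/19 > 0, so some outcome avoids every A_i.

21·p = 1/19 ≈ 0.052632; existence CERTIFIED by the union bound.


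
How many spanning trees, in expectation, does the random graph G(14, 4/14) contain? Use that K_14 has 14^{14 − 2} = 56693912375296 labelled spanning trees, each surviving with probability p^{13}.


K_14 has 14^{14 − 2} = 56693912375296 labelled spanning trees.
For each such spanning tree H, let X_H = 1 if all 13 edges of H are present in G. Then P[X_H = 1] = p^{13} = (2/7)^{13} = 8192/96889010407.
By linearity: E[X] = Σ_H E[X_H] = 56693912375296 · p^{13} = 56693912375296 · 8192/96889010407 = 33554432/7.
Numerically: E[X] ≈ 4.7935e+06.

E[X] = 56693912375296 · (2/7)^{13} = 33554432/7 ≈ 4.7935e+06.


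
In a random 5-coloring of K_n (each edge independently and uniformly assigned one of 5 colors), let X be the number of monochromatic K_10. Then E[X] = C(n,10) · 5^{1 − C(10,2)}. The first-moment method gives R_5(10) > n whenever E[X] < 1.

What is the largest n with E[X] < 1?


We need C(n, 10) · 5^{1 − 45} < 1, i.e. C(n, 10) < 5^{45 − 1} = 5684341886080801486968994140625.
Check values of n near the boundary:
  n = 5387: C(5387, 10) = 5624406917627224603154306376491; 5624406917627224603154306376491 < 5684341886080801486968994140625? YES
  n = 5388: C(5388, 10) = 5634865093375880654852250419586; 5634865093375880654852250419586 < 5684341886080801486968994140625? YES
  n = 5389: C(5389, 10) = 5645340767466558997768874792926; 5645340767466558997768874792926 < 5684341886080801486968994140625? YES
  n = 5390: C(5390, 10) = 5655833965919099070255434039753; 5655833965919099070255434039753 < 5684341886080801486968994140625? YES
  n = 5391: C(5391, 10) = 5666344714787188828795213697883; 5666344714787188828795213697883 < 5684341886080801486968994140625? YES
  n = 5392: C(5392, 10) = 5676873040158402483252283957448; 5676873040158402483252283957448 < 5684341886080801486968994140625? YES
  n = 5393: C(5393, 10) = 5687418968154238267170642278008; 5687418968154238267170642278008 < 5684341886080801486968994140625? NO
  n = 5394: C(5394, 10) = 5697982524930156243149785372878; 5697982524930156243149785372878 < 5684341886080801486968994140625? NO
  n = 5395: C(5395, 10) = 5708563736675616143322765475706; 5708563736675616143322765475706 < 5684341886080801486968994140625? NO
The largest n with C(n, 10) < 5684341886080801486968994140625 is n = 5392 (where E[X] = 5676873040158402483252283957448/5684341886080801486968994140625 ≈ 0.999). Hence R_5(10) > 5392, i.e. R_5(10) ≥ 5393.

Largest n = 5392; hence R_5(10) > 5392.


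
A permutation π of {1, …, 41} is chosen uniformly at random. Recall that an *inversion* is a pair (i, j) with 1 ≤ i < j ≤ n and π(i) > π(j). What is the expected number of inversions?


Write X = Σ X_I over the C(41, 2) = 820 pairs i < j, with X_I the indicator of one inversion.
There are 820 indicators.
For each fixed pair i < j, the values π(i) and π(j) are two distinct elements of {1, …, 41} in uniformly random order; by symmetry P[π(i) > π(j)] = 1/2.
By linearity: E[X] = 820 · (1/2) = C(41, 2) · (1/2) = 820/2 = 410 ≈ 410.000000.

E[X] = 410 = 410.000000.


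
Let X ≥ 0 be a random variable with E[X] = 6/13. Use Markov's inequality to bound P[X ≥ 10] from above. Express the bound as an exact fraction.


μ = E[X] = 6/13, a = 10.
Markov: P[X ≥ 10] ≤ μ/a = (6/13)/10 = 3/65.
Numerically: ≈ 0.0462.
(Since a = 10 > μ = 0.4615, the bound 3/65 is < 1 and informative.)

P[X ≥ 10] ≤ 3/65 ≈ 0.0462.


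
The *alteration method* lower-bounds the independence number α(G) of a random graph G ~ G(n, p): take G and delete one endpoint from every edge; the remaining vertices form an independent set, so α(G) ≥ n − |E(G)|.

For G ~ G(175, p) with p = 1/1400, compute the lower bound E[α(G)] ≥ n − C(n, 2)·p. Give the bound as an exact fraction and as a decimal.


E[|E(G)|] = C(175, 2)·p = 15225 · (1/1400) = 87/8.
E[α(G)] ≥ n − E[|E(G)|] = 175 − 87/8 = 1313/8.
Numerically: ≈ 164.12500.
(This is only a lower bound; the true E[α(G)] may be larger.)

E[α(G)] ≥ 1313/8 ≈ 164.12500.


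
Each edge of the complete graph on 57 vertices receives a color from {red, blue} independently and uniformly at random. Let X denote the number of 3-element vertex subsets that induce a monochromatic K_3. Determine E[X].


Let X = Σ_S X_S over the C(57, 3) = 29260 subsets S of size 3, where X_S = 1 if the K_3 on S is monochromatic.
For a fixed S, the K_3 on S has C(3, 2) = 3 edges. P[all 3 edges red] = (1/2)^3, and likewise for blue, so P[monochromatic] = 2·(1/2)^3 = 2^{1 − 3} = 1/4.
By linearity: E[X] = C(57, 3) · 2^{1 − 3} = 29260 · 1/4 = 7315.
Numerically: E[X] ≈ 7315.000000.

E[X] = C(57,3)·2^(1−C(3,2)) = 7315 ≈ 7315.000000.


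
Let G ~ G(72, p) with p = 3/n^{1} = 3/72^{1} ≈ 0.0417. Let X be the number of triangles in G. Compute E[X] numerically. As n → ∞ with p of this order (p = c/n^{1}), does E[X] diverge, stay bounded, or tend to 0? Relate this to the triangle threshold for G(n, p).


Number of potential triangles: C(72, 3) = 59640.
Each occurs with probability p³ ≈ (0.0417)³ ≈ 7.23380e-05.
By linearity: E[X] = C(72, 3)·p³ ≈ 59640 · 7.23380e-05 ≈ 4.314.
Here α = 1, so p = 3/n is exactly at the triangle threshold p ~ 1/n. Asymptotically E[X] → c³/6 = 3³/6 = 9/2 ≈ 4.500, a bounded constant. In this regime the triangle count is asymptotically Poisson(c³/6).

E[X] ≈ 4.314; in regime p = Θ(1/n^{1}) E[X] stays bounded (at the triangle threshold p ~ 1/n).


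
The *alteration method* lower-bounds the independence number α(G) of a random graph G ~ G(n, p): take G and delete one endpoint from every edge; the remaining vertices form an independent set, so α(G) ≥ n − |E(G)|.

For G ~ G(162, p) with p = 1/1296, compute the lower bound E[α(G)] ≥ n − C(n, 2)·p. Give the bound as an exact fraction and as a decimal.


E[|E(G)|] = C(162, 2)·p = 13041 · (1/1296) = 161/16.
E[α(G)] ≥ n − E[|E(G)|] = 162 − 161/16 = 2431/16.
Numerically: ≈ 151.93750.
(This is only a lower bound; the true E[α(G)] may be larger.)

E[α(G)] ≥ 2431/16 ≈ 151.93750.


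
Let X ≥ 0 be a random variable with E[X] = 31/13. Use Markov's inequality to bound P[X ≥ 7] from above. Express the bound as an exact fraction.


μ = E[X] = 31/13, a = 7.
Markov: P[X ≥ 7] ≤ μ/a = (31/13)/7 = 31/91.
Numerically: ≈ 0.3407.
(Since a = 7 > μ = 2.3846, the bound 31/91 is < 1 and informative.)

P[X ≥ 7] ≤ 31/91 ≈ 0.3407.


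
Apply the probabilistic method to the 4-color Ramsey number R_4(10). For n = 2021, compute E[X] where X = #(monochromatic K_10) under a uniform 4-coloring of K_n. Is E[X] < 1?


E[X] = C(2021, 10) · 4^{1 − 45} = 306347841644770462864800616 · 4^{−44} = 306347841644770462864800616/309485009821345068724781056.
As a reduced fraction: E[X] = 38293480205596307858100077/38685626227668133590597632 ≈ 0.9899.
Is E[X] < 1? YES.
Since E[X] < 1, there exists a 4-coloring of K_{2021} with no monochromatic K_10; hence R_4(10) > 2021.

E[X] = 38293480205596307858100077/38685626227668133590597632 ≈ 0.9899; E[X] < 1, so R_4(10) > 2021.


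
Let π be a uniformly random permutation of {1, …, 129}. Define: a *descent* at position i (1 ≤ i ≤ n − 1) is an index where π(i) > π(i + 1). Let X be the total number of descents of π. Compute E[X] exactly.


Write X = Σ X_I over i = 1, …, 128, with X_I the indicator of one descent.
There are 128 indicators.
For each fixed i, the pair (π(i), π(i+1)) is a uniformly random ordered pair of distinct values from {1, …, 129}; by symmetry P[π(i) > π(i+1)] = 1/2.
By linearity: E[X] = 128 · (1/2) = (129 − 1) · (1/2) = 64 ≈ 64.000.

E[X] = 64 = 64.000.


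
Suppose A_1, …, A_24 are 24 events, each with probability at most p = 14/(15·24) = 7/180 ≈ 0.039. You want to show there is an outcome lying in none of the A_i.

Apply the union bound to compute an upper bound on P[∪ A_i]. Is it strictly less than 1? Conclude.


Union bound: P[∪_{i=1}^{24} A_i] ≤ Σ_i P[A_i] ≤ 24·p = 24·(7/180) = 14/15.
Numerically: 14/15 ≈ 0.933.
Is 14/15 < 1? YES.
Since P[∪ A_i] ≤ 14/15 < 1, the complement has P[∩ A_i^c] ≥ 1 − 14/15 = 1/15 > 0, so some outcome avoids every A_i.

24·p = 14/15 ≈ 0.933; existence CERTIFIED by the union bound.


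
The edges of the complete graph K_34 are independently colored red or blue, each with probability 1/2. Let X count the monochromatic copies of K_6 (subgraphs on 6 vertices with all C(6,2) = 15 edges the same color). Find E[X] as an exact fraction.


Let X = Σ_S X_S over the C(34, 6) = 1344904 subsets S of size 6, where X_S = 1 if the K_6 on S is monochromatic.
For a fixed S, the K_6 on S has C(6, 2) = 15 edges. P[all 15 edges red] = (1/2)^15, and likewise for blue, so P[monochromatic] = 2·(1/2)^15 = 2^{1 − 15} = 1/16384.
By linearity: E[X] = C(34, 6) · 2^{1 − 15} = 1344904 · 1/16384 = 168113/2048.
Numerically: E[X] ≈ 82.0864.

E[X] = C(34,6)·2^(1−C(6,2)) = 168113/2048 ≈ 82.0864.


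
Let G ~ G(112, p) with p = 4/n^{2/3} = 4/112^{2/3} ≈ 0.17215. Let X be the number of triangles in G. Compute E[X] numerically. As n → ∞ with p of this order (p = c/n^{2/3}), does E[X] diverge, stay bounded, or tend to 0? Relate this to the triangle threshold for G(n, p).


Number of potential triangles: C(112, 3) = 227920.
Each occurs with probability p³ ≈ (0.17215)³ ≈ 5.1020408e-03.
By linearity: E[X] = C(112, 3)·p³ ≈ 227920 · 5.1020408e-03 ≈ 1162.85714.
Since α = 2/3 < 1, p = c/n^{2/3} ≫ 1/n is above the triangle threshold p ~ 1/n. Asymptotically E[X] ~ (c³/6)·n^{3(1−α)} = (4³/6)·n^{1} → ∞; triangles are abundant w.h.p.

E[X] ≈ 1162.85714; in regime p = Θ(1/n^{2/3}) E[X] diverges (above the triangle threshold p ~ 1/n).


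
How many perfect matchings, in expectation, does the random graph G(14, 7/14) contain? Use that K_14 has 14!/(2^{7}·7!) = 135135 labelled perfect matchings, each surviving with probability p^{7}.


K_14 has 14!/(2^{7}·7!) = 135135 labelled perfect matchings.
For each such perfect matching H, let X_H = 1 if all 7 edges of H are present in G. Then P[X_H = 1] = p^{7} = (1/2)^{7} = 1/128.
By linearity: E[X] = Σ_H E[X_H] = 135135 · p^{7} = 135135 · 1/128 = 135135/128.
Numerically: E[X] ≈ 1.06e+03.

E[X] = 135135 · (1/2)^{7} = 135135/128 ≈ 1.06e+03.


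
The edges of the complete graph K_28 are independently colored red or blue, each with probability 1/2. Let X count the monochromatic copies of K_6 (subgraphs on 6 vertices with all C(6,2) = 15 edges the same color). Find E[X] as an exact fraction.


Let X = Σ_S X_S over the C(28, 6) = 376740 subsets S of size 6, where X_S = 1 if the K_6 on S is monochromatic.
For a fixed S, the K_6 on S has C(6, 2) = 15 edges. P[all 15 edges red] = (1/2)^15, and likewise for blue, so P[monochromatic] = 2·(1/2)^15 = 2^{1 − 15} = 1/16384.
By linearity of expectation: E[X] = C(28, 6) · 2^{1 − 15} = 376740 · 1/16384 = 94185/4096.
Numerically: E[X] ≈ 22.99438.

E[X] = C(28,6)·2^(1−C(6,2)) = 94185/4096 ≈ 22.99438.


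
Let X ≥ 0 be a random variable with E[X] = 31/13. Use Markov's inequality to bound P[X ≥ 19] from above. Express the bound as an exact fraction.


μ = E[X] = 31/13, a = 19.
Markov: P[X ≥ 19] ≤ μ/a = (31/13)/19 = 31/247.
Numerically: ≈ 0.12551.
(Since a = 19 > μ = 2.38462, the bound 31/247 is < 1 and informative.)

P[X ≥ 19] ≤ 31/247 ≈ 0.12551.


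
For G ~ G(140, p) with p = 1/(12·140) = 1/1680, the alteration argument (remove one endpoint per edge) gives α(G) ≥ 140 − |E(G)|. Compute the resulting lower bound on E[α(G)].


E[|E(G)|] = C(140, 2)·p = 9730 · (1/1680) = 139/24.
E[α(G)] ≥ n − E[|E(G)|] = 140 − 139/24 = 3221/24.
Numerically: ≈ 134.20833.
(This is only a lower bound; the true E[α(G)] may be larger.)

E[α(G)] ≥ 3221/24 ≈ 134.20833.


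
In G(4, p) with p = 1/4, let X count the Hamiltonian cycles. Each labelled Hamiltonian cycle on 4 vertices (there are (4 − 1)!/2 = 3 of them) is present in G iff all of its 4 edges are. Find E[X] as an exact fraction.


K_4 has (4 − 1)!/2 = 3 labelled Hamiltonian cycles.
For each such Hamiltonian cycle H, let X_H = 1 if all 4 edges of H are present in G. Then P[X_H = 1] = p^{4} = (1/4)^{4} = 1/256.
Summing the indicators: E[X] = Σ_H E[X_H] = 3 · p^{4} = 3 · 1/256 = 3/256.
Numerically: E[X] ≈ 0.0117.

E[X] = 3 · (1/4)^{4} = 3/256 ≈ 0.0117.


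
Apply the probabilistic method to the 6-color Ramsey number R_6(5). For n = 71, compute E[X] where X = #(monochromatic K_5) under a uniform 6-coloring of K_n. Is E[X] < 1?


E[X] = C(71, 5) · 6^{1 − 10} = 13019909 · 6^{−9} = 13019909/10077696.
As a reduced fraction: E[X] = 13019909/10077696 ≈ 1.29195.
Is E[X] < 1? NO.
Since E[X] ≥ 1, the first-moment bound is inconclusive at n = 71; it does NOT by itself certify R_6(5) > 71.

E[X] = 13019909/10077696 ≈ 1.29195; E[X] ≥ 1; first-moment method inconclusive here.


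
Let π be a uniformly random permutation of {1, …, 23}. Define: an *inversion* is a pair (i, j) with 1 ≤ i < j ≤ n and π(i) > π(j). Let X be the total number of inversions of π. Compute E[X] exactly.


Write X = Σ X_I over the C(23, 2) = 253 pairs i < j, with X_I the indicator of one inversion.
There are 253 indicators.
For each fixed pair i < j, the values π(i) and π(j) are two distinct elements of {1, …, 23} in uniformly random order; by symmetry P[π(i) > π(j)] = 1/2.
By linearity: E[X] = 253 · (1/2) = C(23, 2) · (1/2) = 253/2 = 253/2 ≈ 126.50000.

E[X] = 253/2 = 126.50000.


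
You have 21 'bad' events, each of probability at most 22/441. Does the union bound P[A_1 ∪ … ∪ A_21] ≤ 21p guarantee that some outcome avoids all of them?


Union bound: P[∪_{i=1}^{21} A_i] ≤ Σ_i P[A_i] ≤ 21·p = 21·(22/441) = 22/21.
Numerically: 22/21 ≈ 1.0476190.
Is 22/21 < 1? NO.
Since the bound 22/21 is ≥ 1, the union bound is uninformative here; it does NOT by itself certify existence.

21·p = 22/21 ≈ 1.0476190; existence NOT certified by the union bound.


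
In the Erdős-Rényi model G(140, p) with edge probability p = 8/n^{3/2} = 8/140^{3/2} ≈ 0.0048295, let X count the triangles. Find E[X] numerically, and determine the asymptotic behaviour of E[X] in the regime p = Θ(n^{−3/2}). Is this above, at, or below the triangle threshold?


Number of potential triangles: C(140, 3) = 447580.
Each occurs with probability p³ ≈ (0.0048295)³ ≈ 1.1264030e-07.
By linearity: E[X] = C(140, 3)·p³ ≈ 447580 · 1.1264030e-07 ≈ 0.05042.
Since α = 3/2 > 1, p = c/n^{3/2} = o(1/n) is below the triangle threshold p ~ 1/n. Asymptotically E[X] ~ (c³/6)·n^{3(1−α)} = (8³/6)·n^{-1.5} → 0, so by Markov's inequality G has no triangles w.h.p.

E[X] ≈ 0.05042; in regime p = Θ(1/n^{3/2}) E[X] tends to 0 (below the triangle threshold p ~ 1/n).


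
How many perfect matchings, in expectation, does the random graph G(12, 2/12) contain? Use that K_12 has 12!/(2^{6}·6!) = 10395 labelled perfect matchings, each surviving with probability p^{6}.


K_12 has 12!/(2^{6}·6!) = 10395 labelled perfect matchings.
For each such perfect matching H, let X_H = 1 if all 6 edges of H are present in G. Then P[X_H = 1] = p^{6} = (1/6)^{6} = 1/46656.
By linearity of expectation: E[X] = Σ_H E[X_H] = 10395 · p^{6} = 10395 · 1/46656 = 385/1728.
Numerically: E[X] ≈ 0.222801.

E[X] = 10395 · (1/6)^{6} = 385/1728 ≈ 0.222801.


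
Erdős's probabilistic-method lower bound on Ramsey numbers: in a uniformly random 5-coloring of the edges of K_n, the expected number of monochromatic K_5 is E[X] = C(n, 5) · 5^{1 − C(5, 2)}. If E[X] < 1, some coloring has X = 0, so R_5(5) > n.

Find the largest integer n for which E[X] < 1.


We need C(n, 5) · 5^{1 − 10} < 1, i.e. C(n, 5) < 5^{10 − 1} = 1953125.
Check values of n near the boundary:
  n = 46: C(46, 5) = 1370754; 1370754 < 1953125? YES
  n = 47: C(47, 5) = 1533939; 1533939 < 1953125? YES
  n = 48: C(48, 5) = 1712304; 1712304 < 1953125? YES
  n = 49: C(49, 5) = 1906884; 1906884 < 1953125? YES
  n = 50: C(50, 5) = 2118760; 2118760 < 1953125? NO
  n = 51: C(51, 5) = 2349060; 2349060 < 1953125? NO
The largest n with C(n, 5) < 1953125 is n = 49 (where E[X] = 1906884/1953125 ≈ 0.97632). Hence R_5(5) > 49, i.e. R_5(5) ≥ 50.

Largest n = 49; hence R_5(5) > 49.


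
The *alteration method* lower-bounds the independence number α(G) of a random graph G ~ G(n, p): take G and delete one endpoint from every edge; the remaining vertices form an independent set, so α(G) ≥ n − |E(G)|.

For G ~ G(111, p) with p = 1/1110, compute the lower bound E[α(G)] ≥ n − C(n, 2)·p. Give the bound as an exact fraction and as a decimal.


E[|E(G)|] = C(111, 2)·p = 6105 · (1/1110) = 11/2.
E[α(G)] ≥ n − E[|E(G)|] = 111 − 11/2 = 211/2.
Numerically: ≈ 105.50000.
(This is only a lower bound; the true E[α(G)] may be larger.)

E[α(G)] ≥ 211/2 ≈ 105.50000.


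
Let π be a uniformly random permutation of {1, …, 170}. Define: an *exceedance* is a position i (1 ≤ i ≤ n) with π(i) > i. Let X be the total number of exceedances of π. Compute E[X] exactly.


Write X = Σ_{i=1}^{170} X_i, where X_i = 1_{π(i) > i}.
For each fixed i, π(i) is uniform over {1, …, 170} (marginal of a uniform permutation), so P[π(i) > i] = (n − i)/n. Summing: Σ_{i=1}^{170} (n − i)/n = (0 + 1 + … + 169)/170 = 170(170 − 1)/(2·170) = (170 − 1)/2.
Hence E[X] = Σ_{i=1}^{170} (170 − i)/170 = 169/2 ≈ 84.5000.

E[X] = 169/2 = 84.5000.


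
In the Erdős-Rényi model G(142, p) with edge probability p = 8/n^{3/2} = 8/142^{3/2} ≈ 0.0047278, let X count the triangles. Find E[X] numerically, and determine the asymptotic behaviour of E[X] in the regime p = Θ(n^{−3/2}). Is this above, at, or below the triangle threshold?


Number of potential triangles: C(142, 3) = 467180.
Each occurs with probability p³ ≈ (0.0047278)³ ≈ 1.0567504e-07.
By linearity: E[X] = C(142, 3)·p³ ≈ 467180 · 1.0567504e-07 ≈ 0.04937.
Since α = 3/2 > 1, p = c/n^{3/2} = o(1/n) is below the triangle threshold p ~ 1/n. Asymptotically E[X] ~ (c³/6)·n^{3(1−α)} = (8³/6)·n^{-1.5} → 0, so by Markov's inequality G has no triangles w.h.p.

E[X] ≈ 0.04937; in regime p = Θ(1/n^{3/2}) E[X] tends to 0 (below the triangle threshold p ~ 1/n).


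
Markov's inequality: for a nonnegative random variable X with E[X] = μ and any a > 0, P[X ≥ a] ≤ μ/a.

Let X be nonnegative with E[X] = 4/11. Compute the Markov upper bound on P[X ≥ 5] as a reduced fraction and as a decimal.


μ = E[X] = 4/11, a = 5.
Markov: P[X ≥ 5] ≤ μ/a = (4/11)/5 = 4/55.
Numerically: ≈ 0.0727.
(Since a = 5 > μ = 0.3636, the bound 4/55 is < 1 and informative.)

P[X ≥ 5] ≤ 4/55 ≈ 0.0727.


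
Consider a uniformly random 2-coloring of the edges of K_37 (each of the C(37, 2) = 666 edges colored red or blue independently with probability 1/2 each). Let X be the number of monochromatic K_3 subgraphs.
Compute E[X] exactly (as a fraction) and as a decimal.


Let X = Σ_S X_S over the C(37, 3) = 7770 subsets S of size 3, where X_S = 1 if the K_3 on S is monochromatic.
For a fixed S, the K_3 on S has C(3, 2) = 3 edges. P[all 3 edges red] = (1/2)^3, and likewise for blue, so P[monochromatic] = 2·(1/2)^3 = 2^{1 − 3} = 1/4.
Summing: E[X] = C(37, 3) · 2^{1 − 3} = 7770 · 1/4 = 3885/2.
Numerically: E[X] ≈ 1942.500.

E[X] = C(37,3)·2^(1−C(3,2)) = 3885/2 ≈ 1942.500.


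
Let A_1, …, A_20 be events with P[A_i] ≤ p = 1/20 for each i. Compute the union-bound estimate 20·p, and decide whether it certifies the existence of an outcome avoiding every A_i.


Union bound: P[∪_{i=1}^{20} A_i] ≤ Σ_i P[A_i] ≤ 20·p = 20·(1/20) = 1.
Numerically: 1 ≈ 1.000000.
Is 1 < 1? NO.
Since the bound 1 is ≥ 1, the union bound is uninformative here; it does NOT by itself certify existence.

20·p = 1 ≈ 1.000000; existence NOT certified by the union bound.


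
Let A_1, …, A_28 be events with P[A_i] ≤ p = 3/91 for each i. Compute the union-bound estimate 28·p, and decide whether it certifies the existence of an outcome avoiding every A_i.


Union bound: P[∪_{i=1}^{28} A_i] ≤ Σ_i P[A_i] ≤ 28·p = 28·(3/91) = 12/13.
Numerically: 12/13 ≈ 0.923077.
Is 12/13 < 1? YES.
Since P[∪ A_i] ≤ 12/13 < 1, the complement has P[∩ A_i^c] ≥ 1 − 12/13 = 1/13 > 0, so some outcome avoids every A_i.

28·p = 12/13 ≈ 0.923077; existence CERTIFIED by the union bound.


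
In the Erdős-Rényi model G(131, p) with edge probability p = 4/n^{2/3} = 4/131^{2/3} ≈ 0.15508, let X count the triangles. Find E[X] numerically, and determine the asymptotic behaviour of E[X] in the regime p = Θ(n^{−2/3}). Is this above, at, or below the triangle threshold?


Number of potential triangles: C(131, 3) = 366145.
Each occurs with probability p³ ≈ (0.15508)³ ≈ 3.7293864e-03.
By linearity: E[X] = C(131, 3)·p³ ≈ 366145 · 3.7293864e-03 ≈ 1365.49618.
Since α = 2/3 < 1, p = c/n^{2/3} ≫ 1/n is above the triangle threshold p ~ 1/n. Asymptotically E[X] ~ (c³/6)·n^{3(1−α)} = (4³/6)·n^{1} → ∞; triangles are abundant w.h.p.

E[X] ≈ 1365.49618; in regime p = Θ(1/n^{2/3}) E[X] diverges (above the triangle threshold p ~ 1/n).


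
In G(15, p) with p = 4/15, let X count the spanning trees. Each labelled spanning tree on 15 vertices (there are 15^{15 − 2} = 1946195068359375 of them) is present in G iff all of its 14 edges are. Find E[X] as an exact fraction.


K_15 has 15^{15 − 2} = 1946195068359375 labelled spanning trees.
For each such spanning tree H, let X_H = 1 if all 14 edges of H are present in G. Then P[X_H = 1] = p^{14} = (4/15)^{14} = 268435456/29192926025390625.
By linearity: E[X] = Σ_H E[X_H] = 1946195068359375 · p^{14} = 1946195068359375 · 268435456/29192926025390625 = 268435456/15.
Numerically: E[X] ≈ 1.78957e+07.

E[X] = 1946195068359375 · (4/15)^{14} = 268435456/15 ≈ 1.78957e+07.


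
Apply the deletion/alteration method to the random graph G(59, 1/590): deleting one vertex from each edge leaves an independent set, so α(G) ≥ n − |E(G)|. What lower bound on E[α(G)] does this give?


E[|E(G)|] = C(59, 2)·p = 1711 · (1/590) = 29/10.
E[α(G)] ≥ n − E[|E(G)|] = 59 − 29/10 = 561/10.
Numerically: ≈ 56.100000.
(This is only a lower bound; the true E[α(G)] may be larger.)

E[α(G)] ≥ 561/10 ≈ 56.100000.


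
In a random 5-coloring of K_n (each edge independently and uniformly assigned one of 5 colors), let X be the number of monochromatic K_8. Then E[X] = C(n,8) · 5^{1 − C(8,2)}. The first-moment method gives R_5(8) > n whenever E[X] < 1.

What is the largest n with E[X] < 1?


We need C(n, 8) · 5^{1 − 28} < 1, i.e. C(n, 8) < 5^{28 − 1} = 7450580596923828125.
Check values of n near the boundary:
  n = 857: C(857, 8) = 6983854138365964575; 6983854138365964575 < 7450580596923828125? YES
  n = 858: C(858, 8) = 7049584530256467771; 7049584530256467771 < 7450580596923828125? YES
  n = 859: C(859, 8) = 7115855595170747139; 7115855595170747139 < 7450580596923828125? YES
  n = 860: C(860, 8) = 7182671140665308145; 7182671140665308145 < 7450580596923828125? YES
  n = 861: C(861, 8) = 7250034996615275865; 7250034996615275865 < 7450580596923828125? YES
  n = 862: C(862, 8) = 7317951015318931845; 7317951015318931845 < 7450580596923828125? YES
  n = 863: C(863, 8) = 7386423071602617757; 7386423071602617757 < 7450580596923828125? YES
  n = 864: C(864, 8) = 7455455062926006708; 7455455062926006708 < 7450580596923828125? NO
  n = 865: C(865, 8) = 7525050909487743060; 7525050909487743060 < 7450580596923828125? NO
  n = 866: C(866, 8) = 7595214554331451620; 7595214554331451620 < 7450580596923828125? NO
The largest n with C(n, 8) < 7450580596923828125 is n = 863 (where E[X] = 7386423071602617757/7450580596923828125 ≈ 0.991389). Hence R_5(8) > 863, i.e. R_5(8) ≥ 864.

Largest n = 863; hence R_5(8) > 863.


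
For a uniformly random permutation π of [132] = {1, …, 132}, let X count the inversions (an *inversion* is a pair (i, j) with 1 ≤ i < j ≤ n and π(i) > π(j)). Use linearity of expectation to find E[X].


Write X = Σ X_I over the C(132, 2) = 8646 pairs i < j, with X_I the indicator of one inversion.
There are 8646 indicators.
For each fixed pair i < j, the values π(i) and π(j) are two distinct elements of {1, …, 132} in uniformly random order; by symmetry P[π(i) > π(j)] = 1/2.
By linearity: E[X] = 8646 · (1/2) = C(132, 2) · (1/2) = 8646/2 = 4323 ≈ 4323.0000.

E[X] = 4323 = 4323.0000.


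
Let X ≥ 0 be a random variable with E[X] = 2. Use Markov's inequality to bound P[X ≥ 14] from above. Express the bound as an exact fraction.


μ = E[X] = 2, a = 14.
Markov: P[X ≥ 14] ≤ μ/a = (2)/14 = 1/7.
Numerically: ≈ 0.14286.
(Since a = 14 > μ = 2.00000, the bound 1/7 is < 1 and informative.)

P[X ≥ 14] ≤ 1/7 ≈ 0.14286.


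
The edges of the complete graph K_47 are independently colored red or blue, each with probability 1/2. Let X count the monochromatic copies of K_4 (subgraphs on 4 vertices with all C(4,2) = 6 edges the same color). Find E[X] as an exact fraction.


Let X = Σ_S X_S over the C(47, 4) = 178365 subsets S of size 4, where X_S = 1 if the K_4 on S is monochromatic.
For a fixed S, the K_4 on S has C(4, 2) = 6 edges. P[all 6 edges red] = (1/2)^6, and likewise for blue, so P[monochromatic] = 2·(1/2)^6 = 2^{1 − 6} = 1/32.
By linearity: E[X] = C(47, 4) · 2^{1 − 6} = 178365 · 1/32 = 178365/32.
Numerically: E[X] ≈ 5573.906.

E[X] = C(47,4)·2^(1−C(4,2)) = 178365/32 ≈ 5573.906.


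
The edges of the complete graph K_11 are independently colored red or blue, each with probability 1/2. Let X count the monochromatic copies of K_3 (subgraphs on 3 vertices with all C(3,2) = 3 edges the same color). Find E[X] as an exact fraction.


Let X = Σ_S X_S over the C(11, 3) = 165 subsets S of size 3, where X_S = 1 if the K_3 on S is monochromatic.
For a fixed S, the K_3 on S has C(3, 2) = 3 edges. P[all 3 edges red] = (1/2)^3, and likewise for blue, so P[monochromatic] = 2·(1/2)^3 = 2^{1 − 3} = 1/4.
By linearity: E[X] = C(11, 3) · 2^{1 − 3} = 165 · 1/4 = 165/4.
Numerically: E[X] ≈ 41.250.

E[X] = C(11,3)·2^(1−C(3,2)) = 165/4 ≈ 41.250.


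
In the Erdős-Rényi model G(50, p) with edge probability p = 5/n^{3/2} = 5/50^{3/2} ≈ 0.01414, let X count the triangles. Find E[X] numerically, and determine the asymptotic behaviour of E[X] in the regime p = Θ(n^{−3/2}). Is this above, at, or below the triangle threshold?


Number of potential triangles: C(50, 3) = 19600.
Each occurs with probability p³ ≈ (0.01414)³ ≈ 2.828427e-06.
By linearity: E[X] = C(50, 3)·p³ ≈ 19600 · 2.828427e-06 ≈ 0.0554.
Since α = 3/2 > 1, p = c/n^{3/2} = o(1/n) is below the triangle threshold p ~ 1/n. Asymptotically E[X] ~ (c³/6)·n^{3(1−α)} = (5³/6)·n^{-1.5} → 0, so by Markov's inequality G has no triangles w.h.p.

E[X] ≈ 0.0554; in regime p = Θ(1/n^{3/2}) E[X] tends to 0 (below the triangle threshold p ~ 1/n).


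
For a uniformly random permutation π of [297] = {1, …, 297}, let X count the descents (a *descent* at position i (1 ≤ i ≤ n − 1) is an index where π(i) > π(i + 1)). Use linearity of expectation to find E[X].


Write X = Σ X_I over i = 1, …, 296, with X_I the indicator of one descent.
There are 296 indicators.
For each fixed i, the pair (π(i), π(i+1)) is a uniformly random ordered pair of distinct values from {1, …, 297}; by symmetry P[π(i) > π(i+1)] = 1/2.
By linearity: E[X] = 296 · (1/2) = (297 − 1) · (1/2) = 148 ≈ 148.000000.

E[X] = 148 = 148.000000.


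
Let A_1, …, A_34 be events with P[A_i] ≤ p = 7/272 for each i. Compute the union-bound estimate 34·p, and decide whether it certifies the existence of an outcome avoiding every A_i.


Union bound: P[∪_{i=1}^{34} A_i] ≤ Σ_i P[A_i] ≤ 34·p = 34·(7/272) = 7/8.
Numerically: 7/8 ≈ 0.8750.
Is 7/8 < 1? YES.
Since P[∪ A_i] ≤ 7/8 < 1, the complement has P[∩ A_i^c] ≥ 1 − 7/8 = 1/8 > 0, so some outcome avoids every A_i.

34·p = 7/8 ≈ 0.8750; existence CERTIFIED by the union bound.


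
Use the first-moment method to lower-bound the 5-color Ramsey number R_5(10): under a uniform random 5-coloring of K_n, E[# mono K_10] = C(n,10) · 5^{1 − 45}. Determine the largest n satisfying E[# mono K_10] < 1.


We need C(n, 10) · 5^{1 − 45} < 1, i.e. C(n, 10) < 5^{45 − 1} = 5684341886080801486968994140625.
Check values of n near the boundary:
  n = 5387: C(5387, 10) = 5624406917627224603154306376491; 5624406917627224603154306376491 < 5684341886080801486968994140625? YES
  n = 5388: C(5388, 10) = 5634865093375880654852250419586; 5634865093375880654852250419586 < 5684341886080801486968994140625? YES
  n = 5389: C(5389, 10) = 5645340767466558997768874792926; 5645340767466558997768874792926 < 5684341886080801486968994140625? YES
  n = 5390: C(5390, 10) = 5655833965919099070255434039753; 5655833965919099070255434039753 < 5684341886080801486968994140625? YES
  n = 5391: C(5391, 10) = 5666344714787188828795213697883; 5666344714787188828795213697883 < 5684341886080801486968994140625? YES
  n = 5392: C(5392, 10) = 5676873040158402483252283957448; 5676873040158402483252283957448 < 5684341886080801486968994140625? YES
  n = 5393: C(5393, 10) = 5687418968154238267170642278008; 5687418968154238267170642278008 < 5684341886080801486968994140625? NO
  n = 5394: C(5394, 10) = 5697982524930156243149785372878; 5697982524930156243149785372878 < 5684341886080801486968994140625? NO
  n = 5395: C(5395, 10) = 5708563736675616143322765475706; 5708563736675616143322765475706 < 5684341886080801486968994140625? NO
The largest n with C(n, 10) < 5684341886080801486968994140625 is n = 5392 (where E[X] = 5676873040158402483252283957448/5684341886080801486968994140625 ≈ 0.998686). Hence R_5(10) > 5392, i.e. R_5(10) ≥ 5393.

Largest n = 5392; hence R_5(10) > 5392.


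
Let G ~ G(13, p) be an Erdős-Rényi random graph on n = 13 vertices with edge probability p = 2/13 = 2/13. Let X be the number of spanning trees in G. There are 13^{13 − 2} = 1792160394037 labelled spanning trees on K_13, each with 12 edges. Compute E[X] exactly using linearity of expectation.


K_13 has 13^{13 − 2} = 1792160394037 labelled spanning trees.
For each such spanning tree H, let X_H = 1 if all 12 edges of H are present in G. Then P[X_H = 1] = p^{12} = (2/13)^{12} = 4096/23298085122481.
Summing the indicators: E[X] = Σ_H E[X_H] = 1792160394037 · p^{12} = 1792160394037 · 4096/23298085122481 = 4096/13.
Numerically: E[X] ≈ 315.

E[X] = 1792160394037 · (2/13)^{12} = 4096/13 ≈ 315.
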